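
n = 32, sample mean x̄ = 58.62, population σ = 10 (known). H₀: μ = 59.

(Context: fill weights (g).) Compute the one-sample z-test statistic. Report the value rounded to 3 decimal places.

SE = σ/√n = 10/√32 = 1.7678
z = (x̄−μ₀)/SE = (58.62−59)/1.7678 = -0.2150

test statistic = -0.215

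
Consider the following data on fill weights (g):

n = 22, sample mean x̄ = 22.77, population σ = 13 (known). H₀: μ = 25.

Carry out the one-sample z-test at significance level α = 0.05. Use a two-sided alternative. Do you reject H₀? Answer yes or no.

SE = σ/√n = 13/√22 = 2.7716
z = (x̄−μ₀)/SE = (22.77−25)/2.7716 = -0.8046
p-value (two-sided) = 0.42106
At α=0.05: p ≥ α → fail to reject H₀

reject H₀: no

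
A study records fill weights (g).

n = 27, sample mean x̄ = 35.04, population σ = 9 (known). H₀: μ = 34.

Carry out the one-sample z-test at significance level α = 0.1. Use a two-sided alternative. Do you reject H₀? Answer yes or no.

reject H₀: no

SE = σ/√n = 9/√27 = 1.7321
z = (x̄−μ₀)/SE = (35.04−34)/1.7321 = 0.6004
p-value (two-sided) = 0.54821
At α=0.1: p ≥ α → fail to reject H₀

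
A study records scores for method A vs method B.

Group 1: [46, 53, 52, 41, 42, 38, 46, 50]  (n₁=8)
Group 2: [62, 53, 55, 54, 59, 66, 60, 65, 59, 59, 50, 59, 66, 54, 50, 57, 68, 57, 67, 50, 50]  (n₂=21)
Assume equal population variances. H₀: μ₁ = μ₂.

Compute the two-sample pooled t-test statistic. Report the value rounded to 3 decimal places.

test statistic = -5.010

x̄₁=46.000, s₁=5.425, n₁=8
x̄₂=58.095, s₂=5.941, n₂=21
s_p² = [7·5.425² + 20·5.941²]/27 = 33.7707
SE = √(s_p²·(1/8+1/21)) = 2.4144
t = (46.000−58.095)/2.4144 = -5.0096
df = 27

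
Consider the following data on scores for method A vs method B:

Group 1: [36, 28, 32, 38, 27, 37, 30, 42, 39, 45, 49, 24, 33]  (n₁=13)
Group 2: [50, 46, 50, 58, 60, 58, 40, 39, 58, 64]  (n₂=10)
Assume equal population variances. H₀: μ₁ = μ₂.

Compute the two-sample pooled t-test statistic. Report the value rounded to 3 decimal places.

x̄₁=35.385, s₁=7.332, n₁=13
x̄₂=52.300, s₂=8.642, n₂=10
s_p² = [12·7.332² + 9·8.642²]/21 = 62.7227
SE = √(s_p²·(1/13+1/10)) = 3.3312
t = (35.385−52.300)/3.3312 = -5.0778
df = 21

test statistic = -5.078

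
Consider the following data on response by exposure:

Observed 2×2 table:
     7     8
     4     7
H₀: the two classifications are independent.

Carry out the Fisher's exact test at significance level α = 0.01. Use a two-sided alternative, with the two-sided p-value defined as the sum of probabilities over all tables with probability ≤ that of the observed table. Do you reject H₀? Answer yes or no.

reject H₀: no

Margins: r₁=15, r₂=11, c₁=11, c₂=15, n=26
p_obs = C(15,7)·C(11,4)/C(26,11); sum pmf over tables with pmf ≤ p_obs
p-value (two-sided) = 0.70072
At α=0.01: p ≥ α → fail to reject H₀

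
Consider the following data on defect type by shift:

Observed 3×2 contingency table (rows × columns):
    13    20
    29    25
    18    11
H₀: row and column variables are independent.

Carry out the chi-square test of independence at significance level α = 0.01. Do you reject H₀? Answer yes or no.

reject H₀: no

Row totals [33, 54, 29], col totals [60, 56], n=116
χ² = (13−17.07)²/17.07 + (20−15.93)²/15.93 + (29−27.93)²/27.93 + (25−26.07)²/26.07 + (18−15.00)²/15.00 + (11−14.00)²/14.00 = 3.3368
df = 2
p-value (upper-tail) = 0.18855
At α=0.01: p ≥ α → fail to reject H₀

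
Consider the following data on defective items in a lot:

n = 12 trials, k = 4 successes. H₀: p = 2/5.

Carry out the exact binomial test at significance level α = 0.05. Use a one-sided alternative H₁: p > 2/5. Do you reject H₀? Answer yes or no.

reject H₀: no

Exact binomial: n=12, k=4, p₀=2/5=0.4000
P(X≥4) from Σ C(n,i)·p₀^i·(1−p₀)^(n−i)
p-value (one-sided, H₁ greater) = 0.77466
At α=0.05: p ≥ α → fail to reject H₀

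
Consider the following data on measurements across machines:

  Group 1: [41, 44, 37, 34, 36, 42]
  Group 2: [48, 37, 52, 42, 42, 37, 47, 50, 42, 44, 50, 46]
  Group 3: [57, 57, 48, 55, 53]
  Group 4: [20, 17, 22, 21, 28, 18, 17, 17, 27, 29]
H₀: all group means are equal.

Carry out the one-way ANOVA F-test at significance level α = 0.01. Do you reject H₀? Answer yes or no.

Group means [39.00, 44.75, 54.00, 21.60], grand mean 38.091
SSB = Σnᵢ(x̄ᵢ−x̄)² = 4522.077; SSW = ΣΣ(x−x̄ᵢ)² = 604.650
MSB = 4522.077/3 = 1507.3591; MSW = 604.650/29 = 20.8500
F = MSB/MSW = 72.2954
df = (3, 29)
p-value (upper-tail) = 0.00000
At α=0.01: p < α → reject H₀

reject H₀: yes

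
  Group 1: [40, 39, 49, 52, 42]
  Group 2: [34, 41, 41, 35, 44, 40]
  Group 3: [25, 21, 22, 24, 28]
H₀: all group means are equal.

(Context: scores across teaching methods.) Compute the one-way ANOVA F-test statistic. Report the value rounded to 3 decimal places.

test statistic = 30.936

Group means [44.40, 39.17, 24.00], grand mean 36.062
SSB = Σnᵢ(x̄ᵢ−x̄)² = 1132.904; SSW = ΣΣ(x−x̄ᵢ)² = 238.033
MSB = 1132.904/2 = 566.4521; MSW = 238.033/13 = 18.3103
F = MSB/MSW = 30.9363
df = (2, 13)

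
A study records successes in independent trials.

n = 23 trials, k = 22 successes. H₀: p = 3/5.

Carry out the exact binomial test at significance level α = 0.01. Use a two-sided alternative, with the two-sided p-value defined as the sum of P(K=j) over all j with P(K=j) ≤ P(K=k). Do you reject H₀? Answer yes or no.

Exact binomial: n=23, k=22, p₀=3/5=0.6000
P(X=j) = C(n,j)·p₀^j·(1−p₀)^(n−j); p = Σ P(X=j) over j with P(X=j) ≤ P(X=22)
p-value (two-sided) = 0.00017
At α=0.01: p < α → reject H₀

reject H₀: yes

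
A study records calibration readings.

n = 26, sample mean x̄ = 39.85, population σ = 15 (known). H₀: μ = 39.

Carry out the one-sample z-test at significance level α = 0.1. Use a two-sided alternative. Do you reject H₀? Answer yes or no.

SE = σ/√n = 15/√26 = 2.9417
z = (x̄−μ₀)/SE = (39.85−39)/2.9417 = 0.2889
p-value (two-sided) = 0.77262
At α=0.1: p ≥ α → fail to reject H₀

reject H₀: no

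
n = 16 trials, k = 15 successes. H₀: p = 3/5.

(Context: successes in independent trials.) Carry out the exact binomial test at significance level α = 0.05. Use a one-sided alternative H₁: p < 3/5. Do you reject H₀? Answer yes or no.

reject H₀: no

Exact binomial: n=16, k=15, p₀=3/5=0.6000
P(X≤15) from Σ C(n,i)·p₀^i·(1−p₀)^(n−i)
p-value (one-sided, H₁ less) = 0.99972
At α=0.05: p ≥ α → fail to reject H₀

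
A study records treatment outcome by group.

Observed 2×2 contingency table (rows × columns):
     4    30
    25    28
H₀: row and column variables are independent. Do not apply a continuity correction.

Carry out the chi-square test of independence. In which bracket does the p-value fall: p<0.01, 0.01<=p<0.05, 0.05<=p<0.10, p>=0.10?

p-value bracket: p<0.01

Row totals [34, 53], col totals [29, 58], n=87
χ² = (4−11.33)²/11.33 + (30−22.67)²/22.67 + (25−17.67)²/17.67 + (28−35.33)²/35.33 = 11.6837
df = 1
p-value (upper-tail) = 0.00063
→ bracket: p<0.01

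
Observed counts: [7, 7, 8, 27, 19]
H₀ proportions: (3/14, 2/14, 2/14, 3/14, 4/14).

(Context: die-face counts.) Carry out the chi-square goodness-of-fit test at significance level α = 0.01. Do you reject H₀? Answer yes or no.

reject H₀: yes

n = 68; E_i = n·p_i = [14.57, 9.71, 9.71, 14.57, 19.43]
χ² = (7−14.57)²/14.57 + (7−9.71)²/9.71 + (8−9.71)²/9.71 + (27−14.57)²/14.57 + (19−19.43)²/19.43 = 15.6054
df = 4
p-value (upper-tail) = 0.00360
At α=0.01: p < α → reject H₀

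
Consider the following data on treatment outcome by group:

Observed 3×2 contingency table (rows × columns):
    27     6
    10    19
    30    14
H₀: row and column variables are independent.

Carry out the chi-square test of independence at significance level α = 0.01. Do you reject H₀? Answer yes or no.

reject H₀: yes

Row totals [33, 29, 44], col totals [67, 39], n=106
χ² = (27−20.86)²/20.86 + (6−12.14)²/12.14 + (10−18.33)²/18.33 + (19−10.67)²/10.67 + (30−27.81)²/27.81 + (14−16.19)²/16.19 = 15.6722
df = 2
p-value (upper-tail) = 0.00040
At α=0.01: p < α → reject H₀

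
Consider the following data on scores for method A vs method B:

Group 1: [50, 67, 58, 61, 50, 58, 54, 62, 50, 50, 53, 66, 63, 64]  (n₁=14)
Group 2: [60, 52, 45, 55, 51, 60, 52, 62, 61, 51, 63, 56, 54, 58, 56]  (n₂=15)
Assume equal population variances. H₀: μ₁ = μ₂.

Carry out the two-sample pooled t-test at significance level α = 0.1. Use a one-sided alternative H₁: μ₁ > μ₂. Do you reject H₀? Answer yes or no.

reject H₀: no

x̄₁=57.571, s₁=6.357, n₁=14
x̄₂=55.733, s₂=5.021, n₂=15
s_p² = [13·6.357² + 14·5.021²]/27 = 32.5319
SE = √(s_p²·(1/14+1/15)) = 2.1196
t = (57.571−55.733)/2.1196 = 0.8672
df = 27
p-value (one-sided, H₁ greater) = 0.19673
At α=0.1: p ≥ α → fail to reject H₀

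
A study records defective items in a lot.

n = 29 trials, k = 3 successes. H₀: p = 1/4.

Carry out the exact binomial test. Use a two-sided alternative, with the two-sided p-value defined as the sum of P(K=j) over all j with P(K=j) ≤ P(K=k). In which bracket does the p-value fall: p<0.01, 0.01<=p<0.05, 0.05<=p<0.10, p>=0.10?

Exact binomial: n=29, k=3, p₀=1/4=0.2500
P(X=j) = C(n,j)·p₀^j·(1−p₀)^(n−j); p = Σ P(X=j) over j with P(X=j) ≤ P(X=3)
p-value (two-sided) = 0.08454
→ bracket: 0.05<=p<0.10

p-value bracket: 0.05<=p<0.10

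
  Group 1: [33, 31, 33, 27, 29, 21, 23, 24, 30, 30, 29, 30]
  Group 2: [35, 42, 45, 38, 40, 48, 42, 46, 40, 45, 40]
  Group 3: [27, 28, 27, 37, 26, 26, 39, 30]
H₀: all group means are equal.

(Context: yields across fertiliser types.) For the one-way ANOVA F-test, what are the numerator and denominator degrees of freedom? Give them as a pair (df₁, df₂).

k = 3 groups, N = 31 total
df = (k−1, N−k) = (3−1, 31−3) = (2, 28)

degrees of freedom = [2, 28]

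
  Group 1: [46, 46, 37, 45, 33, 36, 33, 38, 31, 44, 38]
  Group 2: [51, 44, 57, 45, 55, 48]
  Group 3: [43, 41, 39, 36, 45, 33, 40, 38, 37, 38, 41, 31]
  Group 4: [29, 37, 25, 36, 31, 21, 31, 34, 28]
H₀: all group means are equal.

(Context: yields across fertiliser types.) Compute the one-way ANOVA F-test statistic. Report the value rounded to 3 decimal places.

Group means [38.82, 50.00, 38.50, 30.22], grand mean 38.447
SSB = Σnᵢ(x̄ᵢ−x̄)² = 1411.203; SSW = ΣΣ(x−x̄ᵢ)² = 836.192
MSB = 1411.203/3 = 470.4009; MSW = 836.192/34 = 24.5939
F = MSB/MSW = 19.1267
df = (3, 34)

test statistic = 19.127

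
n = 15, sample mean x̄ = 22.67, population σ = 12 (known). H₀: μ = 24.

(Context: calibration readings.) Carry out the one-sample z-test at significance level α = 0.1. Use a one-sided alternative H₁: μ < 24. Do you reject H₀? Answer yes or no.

SE = σ/√n = 12/√15 = 3.0984
z = (x̄−μ₀)/SE = (22.67−24)/3.0984 = -0.4293
p-value (one-sided, H₁ less) = 0.33387
At α=0.1: p ≥ α → fail to reject H₀

reject H₀: no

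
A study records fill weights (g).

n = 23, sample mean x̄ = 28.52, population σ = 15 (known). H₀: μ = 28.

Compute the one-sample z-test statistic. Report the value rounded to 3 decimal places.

test statistic = 0.166

SE = σ/√n = 15/√23 = 3.1277
z = (x̄−μ₀)/SE = (28.52−28)/3.1277 = 0.1663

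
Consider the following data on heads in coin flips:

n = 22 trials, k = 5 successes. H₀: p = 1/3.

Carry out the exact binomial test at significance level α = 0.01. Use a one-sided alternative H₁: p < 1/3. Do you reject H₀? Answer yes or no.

reject H₀: no

Exact binomial: n=22, k=5, p₀=1/3=0.3333
P(X≤5) from Σ C(n,i)·p₀^i·(1−p₀)^(n−i)
p-value (one-sided, H₁ less) = 0.20615
At α=0.01: p ≥ α → fail to reject H₀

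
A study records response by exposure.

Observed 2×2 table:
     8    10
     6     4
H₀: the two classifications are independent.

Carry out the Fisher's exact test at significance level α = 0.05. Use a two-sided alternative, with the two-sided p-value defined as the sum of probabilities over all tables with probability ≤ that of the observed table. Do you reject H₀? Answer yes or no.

reject H₀: no

Margins: r₁=18, r₂=10, c₁=14, c₂=14, n=28
p_obs = C(18,8)·C(10,6)/C(28,14); sum pmf over tables with pmf ≤ p_obs
p-value (two-sided) = 0.69458
At α=0.05: p ≥ α → fail to reject H₀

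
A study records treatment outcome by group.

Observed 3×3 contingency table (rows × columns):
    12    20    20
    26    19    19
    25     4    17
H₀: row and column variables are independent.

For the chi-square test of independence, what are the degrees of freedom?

df = (r−1)(c−1) = (3−1)·(3−1) = 4

degrees of freedom = 4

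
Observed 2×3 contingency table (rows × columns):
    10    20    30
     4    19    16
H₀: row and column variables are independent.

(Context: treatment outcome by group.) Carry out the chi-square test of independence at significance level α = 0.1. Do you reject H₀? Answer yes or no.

reject H₀: no

Row totals [60, 39], col totals [14, 39, 46], n=99
χ² = (10−8.48)²/8.48 + (20−23.64)²/23.64 + (30−27.88)²/27.88 + (4−5.52)²/5.52 + (19−15.36)²/15.36 + (16−18.12)²/18.12 = 2.5166
df = 2
p-value (upper-tail) = 0.28413
At α=0.1: p ≥ α → fail to reject H₀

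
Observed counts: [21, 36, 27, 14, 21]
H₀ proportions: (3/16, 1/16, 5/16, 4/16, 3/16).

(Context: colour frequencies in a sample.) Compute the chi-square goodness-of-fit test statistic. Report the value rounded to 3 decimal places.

n = 119; E_i = n·p_i = [22.31, 7.44, 37.19, 29.75, 22.31]
χ² = (21−22.31)²/22.31 + (36−7.44)²/7.44 + (27−37.19)²/37.19 + (14−29.75)²/29.75 + (21−22.31)²/22.31 = 120.9731
df = 4

test statistic = 120.973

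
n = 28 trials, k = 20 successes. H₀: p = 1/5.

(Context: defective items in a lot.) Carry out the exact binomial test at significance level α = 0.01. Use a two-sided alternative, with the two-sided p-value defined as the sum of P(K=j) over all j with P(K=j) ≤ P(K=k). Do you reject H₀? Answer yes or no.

reject H₀: yes

Exact binomial: n=28, k=20, p₀=1/5=0.2000
P(X=j) = C(n,j)·p₀^j·(1−p₀)^(n−j); p = Σ P(X=j) over j with P(X=j) ≤ P(X=20)
p-value (two-sided) = 0.00000
At α=0.01: p < α → reject H₀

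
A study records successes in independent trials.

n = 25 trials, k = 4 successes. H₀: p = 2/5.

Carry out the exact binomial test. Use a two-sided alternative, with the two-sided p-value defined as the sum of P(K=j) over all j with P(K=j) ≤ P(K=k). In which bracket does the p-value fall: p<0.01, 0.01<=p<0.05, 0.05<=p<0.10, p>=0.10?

p-value bracket: 0.01<=p<0.05

Exact binomial: n=25, k=4, p₀=2/5=0.4000
P(X=j) = C(n,j)·p₀^j·(1−p₀)^(n−j); p = Σ P(X=j) over j with P(X=j) ≤ P(X=4)
p-value (two-sided) = 0.01380
→ bracket: 0.01<=p<0.05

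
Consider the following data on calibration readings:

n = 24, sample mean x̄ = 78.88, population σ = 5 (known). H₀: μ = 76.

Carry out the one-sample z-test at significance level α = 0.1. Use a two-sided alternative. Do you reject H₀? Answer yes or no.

reject H₀: yes

SE = σ/√n = 5/√24 = 1.0206
z = (x̄−μ₀)/SE = (78.88−76)/1.0206 = 2.8218
p-value (two-sided) = 0.00478
At α=0.1: p < α → reject H₀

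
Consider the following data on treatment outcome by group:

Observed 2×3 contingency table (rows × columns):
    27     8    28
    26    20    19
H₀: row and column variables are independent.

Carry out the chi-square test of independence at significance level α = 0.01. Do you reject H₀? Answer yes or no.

Row totals [63, 65], col totals [53, 28, 47], n=128
χ² = (27−26.09)²/26.09 + (8−13.78)²/13.78 + (28−23.13)²/23.13 + (26−26.91)²/26.91 + (20−14.22)²/14.22 + (19−23.87)²/23.87 = 6.8556
df = 2
p-value (upper-tail) = 0.03246
At α=0.01: p ≥ α → fail to reject H₀

reject H₀: no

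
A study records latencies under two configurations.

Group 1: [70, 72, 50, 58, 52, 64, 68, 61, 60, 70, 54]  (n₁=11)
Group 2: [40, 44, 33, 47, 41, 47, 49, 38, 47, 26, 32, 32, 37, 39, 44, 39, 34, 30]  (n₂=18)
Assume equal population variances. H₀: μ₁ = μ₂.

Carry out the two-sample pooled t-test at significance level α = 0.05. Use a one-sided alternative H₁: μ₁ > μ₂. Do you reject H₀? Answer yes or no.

x̄₁=61.727, s₁=7.721, n₁=11
x̄₂=38.833, s₂=6.688, n₂=18
s_p² = [10·7.721² + 17·6.688²]/27 = 50.2475
SE = √(s_p²·(1/11+1/18)) = 2.7128
t = (61.727−38.833)/2.7128 = 8.4391
df = 27
p-value (one-sided, H₁ greater) = 0.00000
At α=0.05: p < α → reject H₀

reject H₀: yes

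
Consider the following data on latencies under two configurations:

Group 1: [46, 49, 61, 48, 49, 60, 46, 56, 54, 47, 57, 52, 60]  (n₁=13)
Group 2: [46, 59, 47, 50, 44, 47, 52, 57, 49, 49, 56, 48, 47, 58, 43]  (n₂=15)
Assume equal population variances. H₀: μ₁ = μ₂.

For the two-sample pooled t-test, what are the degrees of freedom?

degrees of freedom = 26

df = n₁ + n₂ − 2 = 13 + 15 − 2 = 26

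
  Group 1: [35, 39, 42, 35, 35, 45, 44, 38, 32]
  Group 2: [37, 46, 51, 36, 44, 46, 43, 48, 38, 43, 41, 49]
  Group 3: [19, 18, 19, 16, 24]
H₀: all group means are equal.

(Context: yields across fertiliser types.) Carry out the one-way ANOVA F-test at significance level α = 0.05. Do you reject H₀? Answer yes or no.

Group means [38.33, 43.50, 19.20], grand mean 37.038
SSB = Σnᵢ(x̄ᵢ−x̄)² = 2107.162; SSW = ΣΣ(x−x̄ᵢ)² = 453.800
MSB = 2107.162/2 = 1053.5808; MSW = 453.800/23 = 19.7304
F = MSB/MSW = 53.3988
df = (2, 23)
p-value (upper-tail) = 0.00000
At α=0.05: p < α → reject H₀

reject H₀: yes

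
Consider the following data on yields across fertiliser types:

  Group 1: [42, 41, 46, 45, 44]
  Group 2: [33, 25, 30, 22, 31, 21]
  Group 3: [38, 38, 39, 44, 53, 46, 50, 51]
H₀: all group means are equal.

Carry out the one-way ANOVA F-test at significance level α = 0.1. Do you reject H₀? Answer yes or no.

Group means [43.60, 27.00, 44.88], grand mean 38.895
SSB = Σnᵢ(x̄ᵢ−x̄)² = 1245.714; SSW = ΣΣ(x−x̄ᵢ)² = 404.075
MSB = 1245.714/2 = 622.8572; MSW = 404.075/16 = 25.2547
F = MSB/MSW = 24.6630
df = (2, 16)
p-value (upper-tail) = 0.00001
At α=0.1: p < α → reject H₀

reject H₀: yes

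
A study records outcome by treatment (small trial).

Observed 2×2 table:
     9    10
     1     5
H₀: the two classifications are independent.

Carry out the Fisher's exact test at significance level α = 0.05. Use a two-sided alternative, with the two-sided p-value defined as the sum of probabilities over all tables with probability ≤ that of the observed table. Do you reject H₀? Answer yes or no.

reject H₀: no

Margins: r₁=19, r₂=6, c₁=10, c₂=15, n=25
p_obs = C(19,9)·C(6,1)/C(25,10); sum pmf over tables with pmf ≤ p_obs
p-value (two-sided) = 0.34486
At α=0.05: p ≥ α → fail to reject H₀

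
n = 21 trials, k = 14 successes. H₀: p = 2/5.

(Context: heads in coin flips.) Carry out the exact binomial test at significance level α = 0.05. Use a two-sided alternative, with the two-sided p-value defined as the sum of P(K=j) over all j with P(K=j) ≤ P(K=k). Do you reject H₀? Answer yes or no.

reject H₀: yes

Exact binomial: n=21, k=14, p₀=2/5=0.4000
P(X=j) = C(n,j)·p₀^j·(1−p₀)^(n−j); p = Σ P(X=j) over j with P(X=j) ≤ P(X=14)
p-value (two-sided) = 0.02331
At α=0.05: p < α → reject H₀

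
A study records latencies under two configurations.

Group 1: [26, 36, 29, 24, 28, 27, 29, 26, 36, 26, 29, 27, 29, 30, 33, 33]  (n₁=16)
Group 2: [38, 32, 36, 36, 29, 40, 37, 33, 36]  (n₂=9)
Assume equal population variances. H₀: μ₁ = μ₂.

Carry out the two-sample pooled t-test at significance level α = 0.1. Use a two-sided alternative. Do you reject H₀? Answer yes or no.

x̄₁=29.250, s₁=3.568, n₁=16
x̄₂=35.222, s₂=3.346, n₂=9
s_p² = [15·3.568² + 8·3.346²]/23 = 12.1981
SE = √(s_p²·(1/16+1/9)) = 1.4552
t = (29.250−35.222)/1.4552 = -4.1039
df = 23
p-value (two-sided) = 0.00043
At α=0.1: p < α → reject H₀

reject H₀: yes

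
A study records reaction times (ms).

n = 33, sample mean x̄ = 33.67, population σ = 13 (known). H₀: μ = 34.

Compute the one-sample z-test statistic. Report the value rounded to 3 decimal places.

SE = σ/√n = 13/√33 = 2.2630
z = (x̄−μ₀)/SE = (33.67−34)/2.2630 = -0.1458

test statistic = -0.146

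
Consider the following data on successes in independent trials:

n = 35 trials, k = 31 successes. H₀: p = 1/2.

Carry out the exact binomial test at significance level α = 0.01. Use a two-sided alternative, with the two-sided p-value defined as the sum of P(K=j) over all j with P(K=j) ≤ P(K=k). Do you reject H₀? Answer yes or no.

Exact binomial: n=35, k=31, p₀=1/2=0.5000
P(X=j) = C(n,j)·p₀^j·(1−p₀)^(n−j); p = Σ P(X=j) over j with P(X=j) ≤ P(X=31)
p-value (two-sided) = 0.00000
At α=0.01: p < α → reject H₀

reject H₀: yes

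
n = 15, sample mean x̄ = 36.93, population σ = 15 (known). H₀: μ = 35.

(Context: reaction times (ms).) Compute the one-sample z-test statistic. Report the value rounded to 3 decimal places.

test statistic = 0.498

SE = σ/√n = 15/√15 = 3.8730
z = (x̄−μ₀)/SE = (36.93−35)/3.8730 = 0.4983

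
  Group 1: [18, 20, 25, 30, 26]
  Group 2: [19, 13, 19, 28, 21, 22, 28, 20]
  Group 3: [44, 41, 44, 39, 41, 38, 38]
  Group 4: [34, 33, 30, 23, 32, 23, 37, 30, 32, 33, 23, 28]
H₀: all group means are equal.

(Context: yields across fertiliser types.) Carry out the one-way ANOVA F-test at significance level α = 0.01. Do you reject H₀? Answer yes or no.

Group means [23.80, 21.25, 40.71, 29.83], grand mean 29.125
SSB = Σnᵢ(x̄ᵢ−x̄)² = 1584.105; SSW = ΣΣ(x−x̄ᵢ)² = 545.395
MSB = 1584.105/3 = 528.0349; MSW = 545.395/28 = 19.4784
F = MSB/MSW = 27.1087
df = (3, 28)
p-value (upper-tail) = 0.00000
At α=0.01: p < α → reject H₀

reject H₀: yes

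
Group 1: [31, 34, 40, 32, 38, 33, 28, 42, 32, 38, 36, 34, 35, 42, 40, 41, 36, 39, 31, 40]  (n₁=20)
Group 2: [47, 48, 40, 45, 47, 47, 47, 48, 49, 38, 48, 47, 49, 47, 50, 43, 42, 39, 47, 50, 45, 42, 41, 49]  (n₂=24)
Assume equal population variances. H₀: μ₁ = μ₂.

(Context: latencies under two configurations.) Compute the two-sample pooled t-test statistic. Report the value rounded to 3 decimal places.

test statistic = -8.205

x̄₁=36.100, s₁=4.141, n₁=20
x̄₂=45.625, s₂=3.561, n₂=24
s_p² = [19·4.141² + 23·3.561²]/42 = 14.7006
SE = √(s_p²·(1/20+1/24)) = 1.1608
t = (36.100−45.625)/1.1608 = -8.2052
df = 42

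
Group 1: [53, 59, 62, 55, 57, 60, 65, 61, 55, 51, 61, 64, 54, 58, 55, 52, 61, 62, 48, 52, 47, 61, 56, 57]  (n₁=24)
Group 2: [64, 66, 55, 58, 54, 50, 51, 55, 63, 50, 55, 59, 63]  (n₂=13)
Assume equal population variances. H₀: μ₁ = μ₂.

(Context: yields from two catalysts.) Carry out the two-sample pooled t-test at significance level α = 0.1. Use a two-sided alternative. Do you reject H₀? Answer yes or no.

reject H₀: no

x̄₁=56.917, s₁=4.872, n₁=24
x̄₂=57.154, s₂=5.490, n₂=13
s_p² = [23·4.872² + 12·5.490²]/35 = 25.9293
SE = √(s_p²·(1/24+1/13)) = 1.7536
t = (56.917−57.154)/1.7536 = -0.1353
df = 35
p-value (two-sided) = 0.89318
At α=0.1: p ≥ α → fail to reject H₀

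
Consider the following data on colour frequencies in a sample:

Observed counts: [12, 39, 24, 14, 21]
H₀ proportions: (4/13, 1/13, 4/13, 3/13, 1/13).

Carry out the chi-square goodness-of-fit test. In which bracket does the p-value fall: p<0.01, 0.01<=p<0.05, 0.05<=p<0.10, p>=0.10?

p-value bracket: p<0.01

n = 110; E_i = n·p_i = [33.85, 8.46, 33.85, 25.38, 8.46]
χ² = (12−33.85)²/33.85 + (39−8.46)²/8.46 + (24−33.85)²/33.85 + (14−25.38)²/25.38 + (21−8.46)²/8.46 = 150.8667
df = 4
p-value (upper-tail) = 0.00000
→ bracket: p<0.01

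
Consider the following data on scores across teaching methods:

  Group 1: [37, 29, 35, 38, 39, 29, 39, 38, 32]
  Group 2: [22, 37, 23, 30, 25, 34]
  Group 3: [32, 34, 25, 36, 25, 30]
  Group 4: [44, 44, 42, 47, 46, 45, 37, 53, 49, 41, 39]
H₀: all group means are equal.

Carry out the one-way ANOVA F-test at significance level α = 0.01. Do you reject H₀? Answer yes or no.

reject H₀: yes

Group means [35.11, 28.50, 30.33, 44.27], grand mean 36.125
SSB = Σnᵢ(x̄ᵢ−x̄)² = 1289.596; SSW = ΣΣ(x−x̄ᵢ)² = 635.904
MSB = 1289.596/3 = 429.8653; MSW = 635.904/28 = 22.7109
F = MSB/MSW = 18.9277
df = (3, 28)
p-value (upper-tail) = 0.00000
At α=0.01: p < α → reject H₀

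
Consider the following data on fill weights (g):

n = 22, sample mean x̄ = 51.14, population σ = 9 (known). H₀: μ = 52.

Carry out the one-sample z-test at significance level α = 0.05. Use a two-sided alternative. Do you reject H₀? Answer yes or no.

SE = σ/√n = 9/√22 = 1.9188
z = (x̄−μ₀)/SE = (51.14−52)/1.9188 = -0.4482
p-value (two-sided) = 0.65401
At α=0.05: p ≥ α → fail to reject H₀

reject H₀: no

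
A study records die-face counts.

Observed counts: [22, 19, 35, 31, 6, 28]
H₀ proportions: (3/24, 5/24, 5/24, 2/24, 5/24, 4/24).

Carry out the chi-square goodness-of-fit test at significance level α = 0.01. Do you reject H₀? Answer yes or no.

reject H₀: yes

n = 141; E_i = n·p_i = [17.62, 29.38, 29.38, 11.75, 29.38, 23.50]
χ² = (22−17.62)²/17.62 + (19−29.38)²/29.38 + (35−29.38)²/29.38 + (31−11.75)²/11.75 + (6−29.38)²/29.38 + (28−23.50)²/23.50 = 56.8270
df = 5
p-value (upper-tail) = 0.00000
At α=0.01: p < α → reject H₀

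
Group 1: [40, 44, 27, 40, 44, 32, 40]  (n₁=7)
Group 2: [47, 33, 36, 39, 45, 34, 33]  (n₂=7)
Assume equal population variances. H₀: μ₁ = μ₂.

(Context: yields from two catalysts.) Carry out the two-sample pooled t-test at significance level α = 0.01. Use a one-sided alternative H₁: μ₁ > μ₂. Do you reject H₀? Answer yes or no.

x̄₁=38.143, s₁=6.336, n₁=7
x̄₂=38.143, s₂=5.786, n₂=7
s_p² = [6·6.336² + 6·5.786²]/12 = 36.8095
SE = √(s_p²·(1/7+1/7)) = 3.2430
t = (38.143−38.143)/3.2430 = 0.0000
df = 12
p-value (one-sided, H₁ greater) = 0.50000
At α=0.01: p ≥ α → fail to reject H₀

reject H₀: no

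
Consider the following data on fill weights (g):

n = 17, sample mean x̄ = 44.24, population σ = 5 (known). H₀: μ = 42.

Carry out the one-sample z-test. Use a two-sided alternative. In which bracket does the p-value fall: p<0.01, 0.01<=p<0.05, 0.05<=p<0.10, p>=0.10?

SE = σ/√n = 5/√17 = 1.2127
z = (x̄−μ₀)/SE = (44.24−42)/1.2127 = 1.8472
p-value (two-sided) = 0.06473
→ bracket: 0.05<=p<0.10

p-value bracket: 0.05<=p<0.10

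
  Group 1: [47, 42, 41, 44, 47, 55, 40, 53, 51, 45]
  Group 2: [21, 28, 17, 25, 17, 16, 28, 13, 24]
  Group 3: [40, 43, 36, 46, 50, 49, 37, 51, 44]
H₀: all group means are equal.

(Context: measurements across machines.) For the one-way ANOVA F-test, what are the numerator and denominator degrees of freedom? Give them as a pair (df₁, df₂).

degrees of freedom = [2, 25]

k = 3 groups, N = 28 total
df = (k−1, N−k) = (3−1, 28−3) = (2, 25)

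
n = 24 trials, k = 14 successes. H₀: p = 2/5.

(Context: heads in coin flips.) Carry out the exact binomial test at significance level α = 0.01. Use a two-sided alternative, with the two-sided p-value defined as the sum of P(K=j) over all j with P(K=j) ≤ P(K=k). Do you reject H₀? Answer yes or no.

reject H₀: no

Exact binomial: n=24, k=14, p₀=2/5=0.4000
P(X=j) = C(n,j)·p₀^j·(1−p₀)^(n−j); p = Σ P(X=j) over j with P(X=j) ≤ P(X=14)
p-value (two-sided) = 0.09346
At α=0.01: p ≥ α → fail to reject H₀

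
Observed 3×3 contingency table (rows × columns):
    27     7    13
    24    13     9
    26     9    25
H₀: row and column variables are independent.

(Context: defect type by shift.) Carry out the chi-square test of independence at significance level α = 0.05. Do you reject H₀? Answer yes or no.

reject H₀: no

Row totals [47, 46, 60], col totals [77, 29, 47], n=153
χ² = (27−23.65)²/23.65 + (7−8.91)²/8.91 + (13−14.44)²/14.44 + (24−23.15)²/23.15 + (13−8.72)²/8.72 + (9−14.13)²/14.13 + (26−30.20)²/30.20 + (9−11.37)²/11.37 + (25−18.43)²/18.43 = 8.4406
df = 4
p-value (upper-tail) = 0.07671
At α=0.05: p ≥ α → fail to reject H₀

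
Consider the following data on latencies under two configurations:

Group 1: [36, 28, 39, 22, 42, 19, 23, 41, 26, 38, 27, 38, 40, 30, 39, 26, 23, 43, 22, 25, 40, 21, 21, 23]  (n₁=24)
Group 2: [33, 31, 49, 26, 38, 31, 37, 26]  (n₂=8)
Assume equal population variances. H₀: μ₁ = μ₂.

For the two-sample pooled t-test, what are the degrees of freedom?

df = n₁ + n₂ − 2 = 24 + 8 − 2 = 30

degrees of freedom = 30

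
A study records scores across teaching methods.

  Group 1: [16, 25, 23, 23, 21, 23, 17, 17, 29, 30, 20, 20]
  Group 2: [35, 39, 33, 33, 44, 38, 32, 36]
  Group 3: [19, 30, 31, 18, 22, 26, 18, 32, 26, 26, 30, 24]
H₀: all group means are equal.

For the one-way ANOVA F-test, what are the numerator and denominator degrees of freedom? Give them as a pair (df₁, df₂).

k = 3 groups, N = 32 total
df = (k−1, N−k) = (3−1, 32−3) = (2, 29)

degrees of freedom = [2, 29]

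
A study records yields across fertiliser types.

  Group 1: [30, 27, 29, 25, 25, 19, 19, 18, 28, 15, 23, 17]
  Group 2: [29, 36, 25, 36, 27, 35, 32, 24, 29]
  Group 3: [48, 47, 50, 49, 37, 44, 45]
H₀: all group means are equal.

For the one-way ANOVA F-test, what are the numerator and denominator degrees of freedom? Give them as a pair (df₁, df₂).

degrees of freedom = [2, 25]

k = 3 groups, N = 28 total
df = (k−1, N−k) = (3−1, 28−3) = (2, 25)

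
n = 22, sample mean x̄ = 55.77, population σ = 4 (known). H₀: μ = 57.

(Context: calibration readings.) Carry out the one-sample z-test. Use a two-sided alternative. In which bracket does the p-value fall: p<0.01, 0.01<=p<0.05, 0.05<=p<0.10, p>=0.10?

SE = σ/√n = 4/√22 = 0.8528
z = (x̄−μ₀)/SE = (55.77−57)/0.8528 = -1.4423
p-value (two-sided) = 0.14922
→ bracket: p>=0.10

p-value bracket: p>=0.10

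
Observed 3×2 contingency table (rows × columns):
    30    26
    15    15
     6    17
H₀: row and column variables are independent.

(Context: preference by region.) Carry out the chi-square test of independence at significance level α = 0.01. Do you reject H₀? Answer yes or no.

Row totals [56, 30, 23], col totals [51, 58], n=109
χ² = (30−26.20)²/26.20 + (26−29.80)²/29.80 + (15−14.04)²/14.04 + (15−15.96)²/15.96 + (6−10.76)²/10.76 + (17−12.24)²/12.24 = 5.1182
df = 2
p-value (upper-tail) = 0.07738
At α=0.01: p ≥ α → fail to reject H₀

reject H₀: no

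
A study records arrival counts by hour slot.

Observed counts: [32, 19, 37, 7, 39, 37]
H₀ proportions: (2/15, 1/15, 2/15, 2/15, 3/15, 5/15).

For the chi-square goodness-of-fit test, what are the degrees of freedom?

degrees of freedom = 5

df = k − 1 = 6 − 1 = 5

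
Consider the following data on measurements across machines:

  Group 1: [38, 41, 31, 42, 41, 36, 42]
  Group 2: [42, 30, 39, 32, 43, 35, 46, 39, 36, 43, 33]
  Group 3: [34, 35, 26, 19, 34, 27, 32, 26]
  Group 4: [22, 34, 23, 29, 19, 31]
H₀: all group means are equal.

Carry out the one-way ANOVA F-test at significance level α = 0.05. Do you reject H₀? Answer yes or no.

reject H₀: yes

Group means [38.71, 38.00, 29.12, 26.33], grand mean 33.750
SSB = Σnᵢ(x̄ᵢ−x̄)² = 872.363; SSW = ΣΣ(x−x̄ᵢ)² = 757.637
MSB = 872.363/3 = 290.7877; MSW = 757.637/28 = 27.0585
F = MSB/MSW = 10.7466
df = (3, 28)
p-value (upper-tail) = 0.00007
At α=0.05: p < α → reject H₀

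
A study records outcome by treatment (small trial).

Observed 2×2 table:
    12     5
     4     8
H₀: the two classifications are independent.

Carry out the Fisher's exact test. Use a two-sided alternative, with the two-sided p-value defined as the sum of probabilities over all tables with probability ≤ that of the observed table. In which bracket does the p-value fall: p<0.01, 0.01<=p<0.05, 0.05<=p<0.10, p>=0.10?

p-value bracket: 0.05<=p<0.10

Margins: r₁=17, r₂=12, c₁=16, c₂=13, n=29
p_obs = C(17,12)·C(12,4)/C(29,16); sum pmf over tables with pmf ≤ p_obs
p-value (two-sided) = 0.06670
→ bracket: 0.05<=p<0.10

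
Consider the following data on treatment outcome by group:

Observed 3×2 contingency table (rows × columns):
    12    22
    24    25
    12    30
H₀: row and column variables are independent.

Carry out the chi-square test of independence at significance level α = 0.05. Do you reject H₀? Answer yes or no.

reject H₀: no

Row totals [34, 49, 42], col totals [48, 77], n=125
χ² = (12−13.06)²/13.06 + (22−20.94)²/20.94 + (24−18.82)²/18.82 + (25−30.18)²/30.18 + (12−16.13)²/16.13 + (30−25.87)²/25.87 = 4.1724
df = 2
p-value (upper-tail) = 0.12416
At α=0.05: p ≥ α → fail to reject H₀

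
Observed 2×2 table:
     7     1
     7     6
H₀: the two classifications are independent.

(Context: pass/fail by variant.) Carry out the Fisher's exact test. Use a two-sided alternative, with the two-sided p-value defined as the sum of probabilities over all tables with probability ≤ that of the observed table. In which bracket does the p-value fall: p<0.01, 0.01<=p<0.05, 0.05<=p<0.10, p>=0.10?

Margins: r₁=8, r₂=13, c₁=14, c₂=7, n=21
p_obs = C(8,7)·C(13,7)/C(21,14); sum pmf over tables with pmf ≤ p_obs
p-value (two-sided) = 0.17358
→ bracket: p>=0.10

p-value bracket: p>=0.10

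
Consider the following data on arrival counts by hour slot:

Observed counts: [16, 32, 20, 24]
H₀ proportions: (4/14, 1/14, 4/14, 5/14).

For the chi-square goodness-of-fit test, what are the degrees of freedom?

degrees of freedom = 3

df = k − 1 = 4 − 1 = 3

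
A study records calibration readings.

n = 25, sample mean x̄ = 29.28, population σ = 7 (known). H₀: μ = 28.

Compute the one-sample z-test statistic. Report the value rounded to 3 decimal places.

SE = σ/√n = 7/√25 = 1.4000
z = (x̄−μ₀)/SE = (29.28−28)/1.4000 = 0.9143

test statistic = 0.914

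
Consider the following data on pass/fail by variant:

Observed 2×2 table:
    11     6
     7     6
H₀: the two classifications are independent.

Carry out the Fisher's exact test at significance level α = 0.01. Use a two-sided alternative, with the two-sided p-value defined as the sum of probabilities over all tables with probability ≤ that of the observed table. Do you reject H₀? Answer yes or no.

Margins: r₁=17, r₂=13, c₁=18, c₂=12, n=30
p_obs = C(17,11)·C(13,7)/C(30,18); sum pmf over tables with pmf ≤ p_obs
p-value (two-sided) = 0.71062
At α=0.01: p ≥ α → fail to reject H₀

reject H₀: no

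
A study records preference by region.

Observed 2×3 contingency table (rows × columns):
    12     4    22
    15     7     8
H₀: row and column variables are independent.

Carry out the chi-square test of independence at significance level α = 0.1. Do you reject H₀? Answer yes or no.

reject H₀: yes

Row totals [38, 30], col totals [27, 11, 30], n=68
χ² = (12−15.09)²/15.09 + (4−6.15)²/6.15 + (22−16.76)²/16.76 + (15−11.91)²/11.91 + (7−4.85)²/4.85 + (8−13.24)²/13.24 = 6.8383
df = 2
p-value (upper-tail) = 0.03274
At α=0.1: p < α → reject H₀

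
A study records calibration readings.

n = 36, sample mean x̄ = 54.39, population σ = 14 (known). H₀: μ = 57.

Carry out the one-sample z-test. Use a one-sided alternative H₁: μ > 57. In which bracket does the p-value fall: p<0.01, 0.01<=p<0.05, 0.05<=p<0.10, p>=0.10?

SE = σ/√n = 14/√36 = 2.3333
z = (x̄−μ₀)/SE = (54.39−57)/2.3333 = -1.1186
p-value (one-sided, H₁ greater) = 0.86834
→ bracket: p>=0.10

p-value bracket: p>=0.10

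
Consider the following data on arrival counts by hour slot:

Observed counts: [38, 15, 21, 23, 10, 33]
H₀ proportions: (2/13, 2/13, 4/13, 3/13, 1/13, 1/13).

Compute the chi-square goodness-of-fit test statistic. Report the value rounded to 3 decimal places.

test statistic = 74.508

n = 140; E_i = n·p_i = [21.54, 21.54, 43.08, 32.31, 10.77, 10.77]
χ² = (38−21.54)²/21.54 + (15−21.54)²/21.54 + (21−43.08)²/43.08 + (23−32.31)²/32.31 + (10−10.77)²/10.77 + (33−10.77)²/10.77 = 74.5077
df = 5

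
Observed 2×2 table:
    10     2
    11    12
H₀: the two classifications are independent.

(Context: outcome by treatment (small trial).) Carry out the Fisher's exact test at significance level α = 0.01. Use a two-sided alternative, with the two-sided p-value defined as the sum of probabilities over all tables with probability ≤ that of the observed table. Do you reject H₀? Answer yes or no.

reject H₀: no

Margins: r₁=12, r₂=23, c₁=21, c₂=14, n=35
p_obs = C(12,10)·C(23,11)/C(35,21); sum pmf over tables with pmf ≤ p_obs
p-value (two-sided) = 0.06973
At α=0.01: p ≥ α → fail to reject H₀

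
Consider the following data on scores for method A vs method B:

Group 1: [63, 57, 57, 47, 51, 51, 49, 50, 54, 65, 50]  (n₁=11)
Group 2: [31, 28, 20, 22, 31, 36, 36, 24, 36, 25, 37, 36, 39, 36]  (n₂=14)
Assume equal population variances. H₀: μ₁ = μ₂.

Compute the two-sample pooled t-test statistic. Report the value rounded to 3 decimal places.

x̄₁=54.000, s₁=5.865, n₁=11
x̄₂=31.214, s₂=6.327, n₂=14
s_p² = [10·5.865² + 13·6.327²]/23 = 37.5807
SE = √(s_p²·(1/11+1/14)) = 2.4700
t = (54.000−31.214)/2.4700 = 9.2251
df = 23

test statistic = 9.225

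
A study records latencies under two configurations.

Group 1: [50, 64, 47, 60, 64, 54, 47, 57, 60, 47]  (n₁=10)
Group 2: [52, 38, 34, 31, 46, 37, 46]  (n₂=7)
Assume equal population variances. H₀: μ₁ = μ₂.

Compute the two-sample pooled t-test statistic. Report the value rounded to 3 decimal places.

test statistic = 4.066

x̄₁=55.000, s₁=6.944, n₁=10
x̄₂=40.571, s₂=7.569, n₂=7
s_p² = [9·6.944² + 6·7.569²]/15 = 51.8476
SE = √(s_p²·(1/10+1/7)) = 3.5485
t = (55.000−40.571)/3.5485 = 4.0662
df = 15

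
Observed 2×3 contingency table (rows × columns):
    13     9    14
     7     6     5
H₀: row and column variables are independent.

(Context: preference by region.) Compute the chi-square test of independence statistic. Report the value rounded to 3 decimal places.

test statistic = 0.746

Row totals [36, 18], col totals [20, 15, 19], n=54
χ² = (13−13.33)²/13.33 + (9−10.00)²/10.00 + (14−12.67)²/12.67 + (7−6.67)²/6.67 + (6−5.00)²/5.00 + (5−6.33)²/6.33 = 0.7461
df = 2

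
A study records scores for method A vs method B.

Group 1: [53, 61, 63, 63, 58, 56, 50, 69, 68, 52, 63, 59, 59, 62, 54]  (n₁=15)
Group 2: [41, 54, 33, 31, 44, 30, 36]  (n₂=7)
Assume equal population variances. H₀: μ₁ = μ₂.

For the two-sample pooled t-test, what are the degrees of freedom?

df = n₁ + n₂ − 2 = 15 + 7 − 2 = 20

degrees of freedom = 20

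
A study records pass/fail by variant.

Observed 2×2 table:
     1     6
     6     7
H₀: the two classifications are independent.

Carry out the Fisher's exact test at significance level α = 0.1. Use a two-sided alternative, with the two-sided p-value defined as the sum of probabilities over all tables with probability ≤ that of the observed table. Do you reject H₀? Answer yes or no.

reject H₀: no

Margins: r₁=7, r₂=13, c₁=7, c₂=13, n=20
p_obs = C(7,1)·C(13,6)/C(20,7); sum pmf over tables with pmf ≤ p_obs
p-value (two-sided) = 0.32853
At α=0.1: p ≥ α → fail to reject H₀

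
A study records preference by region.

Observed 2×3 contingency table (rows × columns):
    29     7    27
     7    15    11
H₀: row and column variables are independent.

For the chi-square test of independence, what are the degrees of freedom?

degrees of freedom = 2

df = (r−1)(c−1) = (2−1)·(3−1) = 2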